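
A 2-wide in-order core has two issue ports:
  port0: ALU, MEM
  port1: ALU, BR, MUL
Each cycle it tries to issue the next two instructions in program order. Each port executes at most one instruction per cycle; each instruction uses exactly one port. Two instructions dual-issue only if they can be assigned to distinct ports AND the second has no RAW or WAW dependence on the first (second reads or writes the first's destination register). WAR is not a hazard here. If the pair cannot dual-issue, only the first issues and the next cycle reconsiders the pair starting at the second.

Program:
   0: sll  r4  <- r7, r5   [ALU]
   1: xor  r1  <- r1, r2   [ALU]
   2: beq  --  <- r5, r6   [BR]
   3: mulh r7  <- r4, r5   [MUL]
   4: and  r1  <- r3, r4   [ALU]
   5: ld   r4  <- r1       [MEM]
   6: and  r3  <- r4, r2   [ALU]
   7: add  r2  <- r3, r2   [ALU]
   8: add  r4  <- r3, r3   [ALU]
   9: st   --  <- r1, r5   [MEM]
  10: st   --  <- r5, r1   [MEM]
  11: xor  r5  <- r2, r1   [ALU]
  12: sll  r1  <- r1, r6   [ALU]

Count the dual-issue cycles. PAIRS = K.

  cy0 -> i0+i1 (sll;xor) pair
  cy1 -> i2 (beq) no-port BR/MUL
  cy2 -> i3+i4 (mulh;and) pair
  cy3 -> i5 (ld) RAW r4
  cy4 -> i6 (and) RAW r3
  cy5 -> i7+i8 (add;add) pair
  cy6 -> i9 (st) no-port MEM/MEM
  cy7 -> i10+i11 (st;xor) pair
  cy8 -> i12 (sll) tail

PAIRS = 4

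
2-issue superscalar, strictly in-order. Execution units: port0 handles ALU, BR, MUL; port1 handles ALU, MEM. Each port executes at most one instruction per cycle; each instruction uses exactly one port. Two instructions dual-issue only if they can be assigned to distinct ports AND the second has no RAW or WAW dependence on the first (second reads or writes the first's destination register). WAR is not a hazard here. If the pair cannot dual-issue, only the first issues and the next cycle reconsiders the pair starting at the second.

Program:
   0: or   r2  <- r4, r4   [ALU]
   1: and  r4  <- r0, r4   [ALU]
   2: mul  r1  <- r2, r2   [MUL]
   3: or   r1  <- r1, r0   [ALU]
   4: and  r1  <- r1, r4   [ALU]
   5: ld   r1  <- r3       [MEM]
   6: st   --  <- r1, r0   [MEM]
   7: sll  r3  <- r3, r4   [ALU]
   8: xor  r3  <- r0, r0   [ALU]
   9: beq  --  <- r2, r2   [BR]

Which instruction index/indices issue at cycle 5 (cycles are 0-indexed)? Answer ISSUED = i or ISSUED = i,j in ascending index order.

ISSUED = 6,7

[0] i0&i1  or+and  -- 2-wide
[1] i2  mul  -- RAW+WAW r1
[2] i3  or  -- RAW+WAW r1
[3] i4  and  -- WAW r1
[4] i5  ld  -- no-port MEM/MEM
[5] i6&i7  st+sll  -- 2-wide
[6] i8&i9  xor+beq  -- 2-wide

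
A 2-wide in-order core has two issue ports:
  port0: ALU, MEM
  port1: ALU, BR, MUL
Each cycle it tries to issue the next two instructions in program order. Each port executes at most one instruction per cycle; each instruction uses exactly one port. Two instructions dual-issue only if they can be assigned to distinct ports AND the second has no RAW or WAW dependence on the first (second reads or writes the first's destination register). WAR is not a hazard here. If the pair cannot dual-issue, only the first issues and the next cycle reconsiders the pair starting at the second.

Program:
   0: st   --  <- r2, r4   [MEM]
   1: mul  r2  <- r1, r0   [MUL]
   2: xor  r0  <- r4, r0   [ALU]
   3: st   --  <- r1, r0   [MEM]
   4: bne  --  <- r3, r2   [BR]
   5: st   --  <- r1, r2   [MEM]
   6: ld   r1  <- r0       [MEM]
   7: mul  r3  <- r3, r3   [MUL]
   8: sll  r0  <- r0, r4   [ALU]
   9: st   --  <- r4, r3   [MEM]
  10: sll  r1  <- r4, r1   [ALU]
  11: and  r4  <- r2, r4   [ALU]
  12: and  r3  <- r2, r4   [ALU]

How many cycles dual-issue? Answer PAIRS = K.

t=0 i0&i1:st.MEM/mul.MUL ; dual
t=1 i2:xor.ALU ; RAW r0
t=2 i3&i4:st.MEM/bne.BR ; dual
t=3 i5:st.MEM ; no-port MEM/MEM
t=4 i6&i7:ld.MEM/mul.MUL ; dual
t=5 i8&i9:sll.ALU/st.MEM ; dual
t=6 i10&i11:sll.ALU/and.ALU ; dual
t=7 i12:and.ALU ; tail

PAIRS = 5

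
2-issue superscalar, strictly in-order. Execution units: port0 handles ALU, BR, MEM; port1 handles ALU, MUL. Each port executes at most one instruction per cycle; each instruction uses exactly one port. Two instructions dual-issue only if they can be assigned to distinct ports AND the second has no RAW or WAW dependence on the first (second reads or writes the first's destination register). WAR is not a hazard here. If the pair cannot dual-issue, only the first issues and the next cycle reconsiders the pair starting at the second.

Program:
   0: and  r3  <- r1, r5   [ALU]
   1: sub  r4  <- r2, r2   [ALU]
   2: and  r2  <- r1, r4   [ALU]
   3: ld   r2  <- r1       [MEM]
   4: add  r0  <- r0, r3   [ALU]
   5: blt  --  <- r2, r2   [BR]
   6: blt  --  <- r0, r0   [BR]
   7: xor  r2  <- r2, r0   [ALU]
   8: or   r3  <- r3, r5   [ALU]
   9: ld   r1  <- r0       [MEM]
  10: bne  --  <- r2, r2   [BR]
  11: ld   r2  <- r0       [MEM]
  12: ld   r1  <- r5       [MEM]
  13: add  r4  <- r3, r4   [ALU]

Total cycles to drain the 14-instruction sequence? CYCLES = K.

#0 head=0: and.ALU+sub.ALU i0&i1 2-wide
#1 head=2: and.ALU i2 WAW r2
#2 head=3: ld.MEM+add.ALU i3&i4 2-wide
#3 head=5: blt.BR i5 no-port BR/BR
#4 head=6: blt.BR+xor.ALU i6&i7 2-wide
#5 head=8: or.ALU+ld.MEM i8&i9 2-wide
#6 head=10: bne.BR i10 no-port BR/MEM
#7 head=11: ld.MEM i11 no-port MEM/MEM
#8 head=12: ld.MEM+add.ALU i12&i13 2-wide

CYCLES = 9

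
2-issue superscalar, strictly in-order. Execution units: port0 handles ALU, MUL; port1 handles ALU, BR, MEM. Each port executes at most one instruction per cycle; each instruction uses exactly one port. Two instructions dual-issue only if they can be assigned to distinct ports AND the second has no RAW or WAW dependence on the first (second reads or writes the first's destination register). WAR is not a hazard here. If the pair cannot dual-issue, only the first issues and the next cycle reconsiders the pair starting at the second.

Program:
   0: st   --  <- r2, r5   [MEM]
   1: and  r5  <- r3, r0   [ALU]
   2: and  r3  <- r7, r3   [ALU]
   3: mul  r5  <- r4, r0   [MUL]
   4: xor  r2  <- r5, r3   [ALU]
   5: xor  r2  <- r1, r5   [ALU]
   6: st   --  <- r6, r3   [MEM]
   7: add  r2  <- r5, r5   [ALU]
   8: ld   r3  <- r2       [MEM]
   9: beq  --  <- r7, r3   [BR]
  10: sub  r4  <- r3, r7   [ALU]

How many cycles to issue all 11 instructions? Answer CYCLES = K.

t=0 i0/i1:st;and ; pair
t=1 i2/i3:and;mul ; pair
t=2 i4:xor ; WAW r2
t=3 i5/i6:xor;st ; pair
t=4 i7:add ; RAW r2
t=5 i8:ld ; no-port MEM/BR
t=6 i9/i10:beq;sub ; pair

CYCLES = 7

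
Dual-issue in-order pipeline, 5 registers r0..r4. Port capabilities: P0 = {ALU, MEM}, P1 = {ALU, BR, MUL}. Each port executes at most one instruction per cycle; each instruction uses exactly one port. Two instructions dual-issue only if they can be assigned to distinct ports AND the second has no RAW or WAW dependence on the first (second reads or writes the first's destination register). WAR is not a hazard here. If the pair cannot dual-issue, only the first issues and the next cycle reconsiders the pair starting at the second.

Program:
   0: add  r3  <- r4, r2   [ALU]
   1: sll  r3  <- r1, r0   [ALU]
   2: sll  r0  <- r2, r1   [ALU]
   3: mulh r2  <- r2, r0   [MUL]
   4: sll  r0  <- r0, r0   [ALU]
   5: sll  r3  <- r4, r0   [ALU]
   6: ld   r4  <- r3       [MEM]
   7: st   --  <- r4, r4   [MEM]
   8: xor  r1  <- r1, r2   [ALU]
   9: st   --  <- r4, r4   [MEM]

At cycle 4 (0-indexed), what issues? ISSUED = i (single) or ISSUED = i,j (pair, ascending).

[0] i0  add  -- WAW r3
[1] i1&i2  sll sll  -- 2-wide
[2] i3&i4  mulh sll  -- 2-wide
[3] i5  sll  -- RAW r3
[4] i6  ld  -- no-port MEM/MEM
[5] i7&i8  st xor  -- 2-wide
[6] i9  st  -- tail

ISSUED = 6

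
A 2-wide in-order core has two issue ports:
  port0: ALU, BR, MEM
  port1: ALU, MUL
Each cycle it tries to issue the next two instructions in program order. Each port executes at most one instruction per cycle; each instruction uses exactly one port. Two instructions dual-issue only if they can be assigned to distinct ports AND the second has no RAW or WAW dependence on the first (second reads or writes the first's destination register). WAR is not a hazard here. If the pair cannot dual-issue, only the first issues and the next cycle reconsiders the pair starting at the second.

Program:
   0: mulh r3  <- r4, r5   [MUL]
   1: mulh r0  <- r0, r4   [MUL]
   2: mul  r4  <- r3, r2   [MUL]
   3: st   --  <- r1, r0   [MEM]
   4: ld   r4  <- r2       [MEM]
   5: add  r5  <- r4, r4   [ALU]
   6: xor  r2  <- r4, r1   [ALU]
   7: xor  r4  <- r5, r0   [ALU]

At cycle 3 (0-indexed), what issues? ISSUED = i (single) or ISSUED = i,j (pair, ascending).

[0] i0  mulh  -- no-port MUL/MUL
[1] i1  mulh  -- no-port MUL/MUL
[2] i2+i3  mul st  -- 2-wide
[3] i4  ld  -- RAW r4
[4] i5+i6  add xor  -- 2-wide
[5] i7  xor  -- tail

ISSUED = 4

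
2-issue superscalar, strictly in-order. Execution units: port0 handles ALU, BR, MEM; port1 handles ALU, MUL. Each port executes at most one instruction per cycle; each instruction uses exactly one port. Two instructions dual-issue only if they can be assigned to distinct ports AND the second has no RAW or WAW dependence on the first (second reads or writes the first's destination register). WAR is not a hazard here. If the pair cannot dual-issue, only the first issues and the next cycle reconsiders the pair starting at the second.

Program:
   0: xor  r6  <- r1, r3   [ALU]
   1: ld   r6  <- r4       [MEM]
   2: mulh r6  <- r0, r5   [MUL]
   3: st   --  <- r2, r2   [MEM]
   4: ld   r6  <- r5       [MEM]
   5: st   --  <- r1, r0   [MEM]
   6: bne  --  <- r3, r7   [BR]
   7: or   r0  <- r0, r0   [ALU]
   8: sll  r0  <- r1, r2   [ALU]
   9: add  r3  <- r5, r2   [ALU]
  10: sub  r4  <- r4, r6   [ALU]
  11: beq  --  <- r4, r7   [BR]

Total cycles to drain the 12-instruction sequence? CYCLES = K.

[0] i0  xor.ALU  -- WAW r6
[1] i1  ld.MEM  -- WAW r6
[2] i2&i3  mulh.MUL;st.MEM  -- 2-wide
[3] i4  ld.MEM  -- no-port MEM/MEM
[4] i5  st.MEM  -- no-port MEM/BR
[5] i6&i7  bne.BR;or.ALU  -- 2-wide
[6] i8&i9  sll.ALU;add.ALU  -- 2-wide
[7] i10  sub.ALU  -- RAW r4
[8] i11  beq.BR  -- tail

CYCLES = 9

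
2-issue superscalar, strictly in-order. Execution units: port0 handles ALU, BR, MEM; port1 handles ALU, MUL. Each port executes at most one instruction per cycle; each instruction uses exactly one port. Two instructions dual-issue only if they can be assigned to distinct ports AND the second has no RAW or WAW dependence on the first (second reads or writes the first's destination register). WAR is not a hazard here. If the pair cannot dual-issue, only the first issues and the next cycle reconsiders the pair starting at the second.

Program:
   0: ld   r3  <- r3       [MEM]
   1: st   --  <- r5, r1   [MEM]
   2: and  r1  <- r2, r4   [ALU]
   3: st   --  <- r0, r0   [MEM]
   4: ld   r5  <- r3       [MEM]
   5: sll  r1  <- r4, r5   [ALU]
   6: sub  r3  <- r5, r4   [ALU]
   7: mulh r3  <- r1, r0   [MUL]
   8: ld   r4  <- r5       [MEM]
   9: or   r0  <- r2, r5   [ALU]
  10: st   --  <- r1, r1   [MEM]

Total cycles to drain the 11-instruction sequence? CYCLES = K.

CYCLES = 7

0. ld.MEM @i0  | no-port MEM/MEM
1. st.MEM/and.ALU @i1+i2  | dual
2. st.MEM @i3  | no-port MEM/MEM
3. ld.MEM @i4  | RAW r5
4. sll.ALU/sub.ALU @i5+i6  | dual
5. mulh.MUL/ld.MEM @i7+i8  | dual
6. or.ALU/st.MEM @i9+i10  | dual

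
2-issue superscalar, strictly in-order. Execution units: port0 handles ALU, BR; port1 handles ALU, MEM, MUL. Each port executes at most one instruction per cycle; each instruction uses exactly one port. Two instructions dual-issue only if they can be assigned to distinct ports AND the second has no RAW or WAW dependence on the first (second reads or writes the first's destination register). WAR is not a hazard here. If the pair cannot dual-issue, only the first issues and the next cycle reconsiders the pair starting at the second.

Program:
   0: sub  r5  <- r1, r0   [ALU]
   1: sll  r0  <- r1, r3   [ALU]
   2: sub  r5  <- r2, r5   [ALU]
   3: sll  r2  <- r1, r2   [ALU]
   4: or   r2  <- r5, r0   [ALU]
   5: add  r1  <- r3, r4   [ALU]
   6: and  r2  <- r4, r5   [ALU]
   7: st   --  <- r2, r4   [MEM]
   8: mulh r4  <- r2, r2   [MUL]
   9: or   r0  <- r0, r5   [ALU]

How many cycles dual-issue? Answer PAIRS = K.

PAIRS = 4

c0: i0/i1 sub.ALU+sll.ALU  2-wide
c1: i2/i3 sub.ALU+sll.ALU  2-wide
c2: i4/i5 or.ALU+add.ALU  2-wide
c3: i6 and.ALU  RAW r2
c4: i7 st.MEM  no-port MEM/MUL
c5: i8/i9 mulh.MUL+or.ALU  2-wide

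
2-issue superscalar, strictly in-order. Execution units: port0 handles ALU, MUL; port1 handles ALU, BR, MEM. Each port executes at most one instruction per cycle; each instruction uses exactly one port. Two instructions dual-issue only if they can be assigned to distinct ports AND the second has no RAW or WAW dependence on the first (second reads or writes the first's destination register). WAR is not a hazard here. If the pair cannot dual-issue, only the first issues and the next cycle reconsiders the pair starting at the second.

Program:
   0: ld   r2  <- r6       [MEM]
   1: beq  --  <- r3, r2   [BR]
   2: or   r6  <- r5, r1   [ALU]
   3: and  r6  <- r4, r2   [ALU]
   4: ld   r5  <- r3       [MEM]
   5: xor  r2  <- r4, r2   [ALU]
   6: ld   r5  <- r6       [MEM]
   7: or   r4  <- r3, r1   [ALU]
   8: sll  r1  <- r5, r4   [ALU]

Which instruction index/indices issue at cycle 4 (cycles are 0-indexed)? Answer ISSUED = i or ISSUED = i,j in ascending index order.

ISSUED = 7

c0: i0 ld  no-port MEM/BR
c1: i1+i2 beq or  dual
c2: i3+i4 and ld  dual
c3: i5+i6 xor ld  dual
c4: i7 or  RAW r4
c5: i8 sll  tail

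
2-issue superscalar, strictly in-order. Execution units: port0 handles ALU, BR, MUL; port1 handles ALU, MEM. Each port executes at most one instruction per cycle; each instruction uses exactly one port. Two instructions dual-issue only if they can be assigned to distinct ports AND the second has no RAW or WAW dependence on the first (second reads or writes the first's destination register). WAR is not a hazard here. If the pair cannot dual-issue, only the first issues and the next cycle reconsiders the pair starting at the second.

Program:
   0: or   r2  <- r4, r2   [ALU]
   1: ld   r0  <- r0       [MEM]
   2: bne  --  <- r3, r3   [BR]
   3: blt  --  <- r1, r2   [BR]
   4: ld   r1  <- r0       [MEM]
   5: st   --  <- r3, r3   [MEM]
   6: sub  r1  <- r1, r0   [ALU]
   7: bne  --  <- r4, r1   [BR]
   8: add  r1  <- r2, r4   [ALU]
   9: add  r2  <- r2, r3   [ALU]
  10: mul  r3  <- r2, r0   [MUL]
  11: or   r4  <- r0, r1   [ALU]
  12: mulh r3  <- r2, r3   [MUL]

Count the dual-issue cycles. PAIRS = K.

PAIRS = 5

[0] i0&i1  or;ld  -- pair
[1] i2  bne  -- no-port BR/BR
[2] i3&i4  blt;ld  -- pair
[3] i5&i6  st;sub  -- pair
[4] i7&i8  bne;add  -- pair
[5] i9  add  -- RAW r2
[6] i10&i11  mul;or  -- pair
[7] i12  mulh  -- tail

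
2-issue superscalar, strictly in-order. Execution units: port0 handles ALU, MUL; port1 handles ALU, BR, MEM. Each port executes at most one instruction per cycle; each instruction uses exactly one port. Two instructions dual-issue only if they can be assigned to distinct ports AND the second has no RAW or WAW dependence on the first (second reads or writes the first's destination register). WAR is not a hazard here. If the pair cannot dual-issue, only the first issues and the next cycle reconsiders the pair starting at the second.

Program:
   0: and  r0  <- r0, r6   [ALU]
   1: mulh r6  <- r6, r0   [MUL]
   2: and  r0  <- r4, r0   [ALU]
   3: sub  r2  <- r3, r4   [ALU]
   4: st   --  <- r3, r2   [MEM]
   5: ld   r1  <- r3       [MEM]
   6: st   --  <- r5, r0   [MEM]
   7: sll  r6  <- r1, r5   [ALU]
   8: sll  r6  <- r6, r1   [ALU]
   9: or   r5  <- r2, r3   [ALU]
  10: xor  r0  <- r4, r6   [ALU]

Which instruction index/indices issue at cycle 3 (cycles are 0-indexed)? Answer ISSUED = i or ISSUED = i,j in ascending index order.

ISSUED = 4

0. and @i0  | RAW r0
1. mulh+and @i1+i2  | dual
2. sub @i3  | RAW r2
3. st @i4  | no-port MEM/MEM
4. ld @i5  | no-port MEM/MEM
5. st+sll @i6+i7  | dual
6. sll+or @i8+i9  | dual
7. xor @i10  | tail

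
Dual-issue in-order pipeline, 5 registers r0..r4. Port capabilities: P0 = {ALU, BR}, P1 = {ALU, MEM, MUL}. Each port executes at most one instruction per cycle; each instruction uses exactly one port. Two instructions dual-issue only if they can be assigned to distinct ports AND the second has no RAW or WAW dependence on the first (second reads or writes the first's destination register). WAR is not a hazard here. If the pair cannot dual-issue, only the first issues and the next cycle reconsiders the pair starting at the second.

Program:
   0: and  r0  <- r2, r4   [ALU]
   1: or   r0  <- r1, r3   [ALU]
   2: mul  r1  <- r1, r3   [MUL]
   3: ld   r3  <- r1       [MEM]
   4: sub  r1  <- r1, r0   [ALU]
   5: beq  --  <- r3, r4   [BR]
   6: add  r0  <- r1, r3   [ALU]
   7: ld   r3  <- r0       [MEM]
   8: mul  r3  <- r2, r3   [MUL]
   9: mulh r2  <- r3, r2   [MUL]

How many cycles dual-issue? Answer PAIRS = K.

PAIRS = 3

t=0 i0:and.ALU ; WAW r0
t=1 i1+i2:or.ALU;mul.MUL ; pair
t=2 i3+i4:ld.MEM;sub.ALU ; pair
t=3 i5+i6:beq.BR;add.ALU ; pair
t=4 i7:ld.MEM ; no-port MEM/MUL
t=5 i8:mul.MUL ; no-port MUL/MUL
t=6 i9:mulh.MUL ; tail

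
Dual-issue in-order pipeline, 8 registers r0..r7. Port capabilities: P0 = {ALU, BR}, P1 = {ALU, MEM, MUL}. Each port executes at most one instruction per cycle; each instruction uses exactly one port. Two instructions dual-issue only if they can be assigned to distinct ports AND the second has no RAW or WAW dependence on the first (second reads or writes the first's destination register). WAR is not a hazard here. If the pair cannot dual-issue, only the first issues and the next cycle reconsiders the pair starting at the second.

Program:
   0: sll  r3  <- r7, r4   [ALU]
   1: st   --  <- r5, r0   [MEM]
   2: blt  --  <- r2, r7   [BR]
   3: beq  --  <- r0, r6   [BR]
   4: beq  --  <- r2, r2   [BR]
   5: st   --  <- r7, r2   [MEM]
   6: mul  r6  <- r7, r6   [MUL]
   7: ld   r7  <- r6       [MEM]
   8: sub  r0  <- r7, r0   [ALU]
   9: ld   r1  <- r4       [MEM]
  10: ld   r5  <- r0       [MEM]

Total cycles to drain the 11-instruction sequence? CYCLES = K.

CYCLES = 8

#0 head=0: sll.ALU st.MEM i0+i1 dual
#1 head=2: blt.BR i2 no-port BR/BR
#2 head=3: beq.BR i3 no-port BR/BR
#3 head=4: beq.BR st.MEM i4+i5 dual
#4 head=6: mul.MUL i6 no-port MUL/MEM
#5 head=7: ld.MEM i7 RAW r7
#6 head=8: sub.ALU ld.MEM i8+i9 dual
#7 head=10: ld.MEM i10 tail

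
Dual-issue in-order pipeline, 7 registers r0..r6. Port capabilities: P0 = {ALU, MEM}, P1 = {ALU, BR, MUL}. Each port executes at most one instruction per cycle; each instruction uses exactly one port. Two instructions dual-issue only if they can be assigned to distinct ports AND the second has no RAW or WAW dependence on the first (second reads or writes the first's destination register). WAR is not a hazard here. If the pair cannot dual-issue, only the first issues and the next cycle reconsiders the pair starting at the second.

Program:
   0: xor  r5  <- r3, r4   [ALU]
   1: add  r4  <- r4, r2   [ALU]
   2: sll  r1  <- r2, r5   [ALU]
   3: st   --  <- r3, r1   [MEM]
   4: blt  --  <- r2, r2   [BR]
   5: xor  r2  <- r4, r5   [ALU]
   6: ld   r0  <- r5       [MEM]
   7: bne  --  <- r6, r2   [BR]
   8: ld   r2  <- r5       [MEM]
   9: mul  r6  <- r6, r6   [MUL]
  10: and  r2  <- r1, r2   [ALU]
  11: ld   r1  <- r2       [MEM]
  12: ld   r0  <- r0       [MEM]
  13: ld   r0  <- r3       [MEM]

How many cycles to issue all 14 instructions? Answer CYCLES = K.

CYCLES = 9

c0: i0&i1 xor add  pair
c1: i2 sll  RAW r1
c2: i3&i4 st blt  pair
c3: i5&i6 xor ld  pair
c4: i7&i8 bne ld  pair
c5: i9&i10 mul and  pair
c6: i11 ld  no-port MEM/MEM
c7: i12 ld  no-port MEM/MEM
c8: i13 ld  tail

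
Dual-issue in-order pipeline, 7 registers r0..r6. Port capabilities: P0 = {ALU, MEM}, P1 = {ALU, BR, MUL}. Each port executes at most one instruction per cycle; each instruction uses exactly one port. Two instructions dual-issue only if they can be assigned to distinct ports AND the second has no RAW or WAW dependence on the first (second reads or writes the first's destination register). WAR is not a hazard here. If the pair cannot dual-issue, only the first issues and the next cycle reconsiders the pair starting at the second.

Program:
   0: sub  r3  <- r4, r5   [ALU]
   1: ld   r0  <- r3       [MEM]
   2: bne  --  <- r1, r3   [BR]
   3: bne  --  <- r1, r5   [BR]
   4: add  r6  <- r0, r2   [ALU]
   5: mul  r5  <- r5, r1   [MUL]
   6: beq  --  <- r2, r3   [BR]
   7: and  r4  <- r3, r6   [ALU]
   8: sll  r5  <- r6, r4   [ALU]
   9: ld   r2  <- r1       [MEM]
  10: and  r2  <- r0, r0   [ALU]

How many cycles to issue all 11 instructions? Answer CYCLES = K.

[0] i0  sub.ALU  -- RAW r3
[1] i1/i2  ld.MEM/bne.BR  -- dual
[2] i3/i4  bne.BR/add.ALU  -- dual
[3] i5  mul.MUL  -- no-port MUL/BR
[4] i6/i7  beq.BR/and.ALU  -- dual
[5] i8/i9  sll.ALU/ld.MEM  -- dual
[6] i10  and.ALU  -- tail

CYCLES = 7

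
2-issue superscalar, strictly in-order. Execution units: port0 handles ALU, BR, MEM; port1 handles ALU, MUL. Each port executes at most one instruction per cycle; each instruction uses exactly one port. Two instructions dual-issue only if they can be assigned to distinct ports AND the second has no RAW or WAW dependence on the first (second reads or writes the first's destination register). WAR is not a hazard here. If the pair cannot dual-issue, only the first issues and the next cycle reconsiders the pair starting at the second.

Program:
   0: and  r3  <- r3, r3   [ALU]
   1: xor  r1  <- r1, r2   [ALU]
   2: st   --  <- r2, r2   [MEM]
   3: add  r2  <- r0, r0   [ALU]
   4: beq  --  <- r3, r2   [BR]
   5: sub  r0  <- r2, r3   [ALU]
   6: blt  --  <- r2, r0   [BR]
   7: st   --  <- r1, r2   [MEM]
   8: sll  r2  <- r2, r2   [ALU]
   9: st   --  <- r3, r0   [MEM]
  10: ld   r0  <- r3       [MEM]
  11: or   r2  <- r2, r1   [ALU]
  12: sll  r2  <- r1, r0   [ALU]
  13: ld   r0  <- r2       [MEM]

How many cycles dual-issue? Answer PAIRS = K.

PAIRS = 5

c0: i0,i1 and.ALU;xor.ALU  pair
c1: i2,i3 st.MEM;add.ALU  pair
c2: i4,i5 beq.BR;sub.ALU  pair
c3: i6 blt.BR  no-port BR/MEM
c4: i7,i8 st.MEM;sll.ALU  pair
c5: i9 st.MEM  no-port MEM/MEM
c6: i10,i11 ld.MEM;or.ALU  pair
c7: i12 sll.ALU  RAW r2
c8: i13 ld.MEM  tail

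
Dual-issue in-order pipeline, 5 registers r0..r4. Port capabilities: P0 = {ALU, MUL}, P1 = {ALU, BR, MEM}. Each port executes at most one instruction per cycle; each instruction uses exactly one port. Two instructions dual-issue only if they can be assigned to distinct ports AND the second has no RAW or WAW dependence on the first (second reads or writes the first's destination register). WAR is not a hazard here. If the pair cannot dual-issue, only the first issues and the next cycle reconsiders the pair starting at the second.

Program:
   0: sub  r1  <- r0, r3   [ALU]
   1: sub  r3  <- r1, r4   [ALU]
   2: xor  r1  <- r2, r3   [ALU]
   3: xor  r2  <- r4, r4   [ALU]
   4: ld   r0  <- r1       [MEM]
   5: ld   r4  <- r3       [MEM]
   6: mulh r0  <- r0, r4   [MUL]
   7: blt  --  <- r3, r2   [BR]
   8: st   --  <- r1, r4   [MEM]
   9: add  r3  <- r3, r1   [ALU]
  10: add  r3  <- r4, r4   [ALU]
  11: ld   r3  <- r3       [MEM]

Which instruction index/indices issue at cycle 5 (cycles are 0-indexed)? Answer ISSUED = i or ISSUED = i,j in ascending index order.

#0 head=0: sub.ALU i0 RAW r1
#1 head=1: sub.ALU i1 RAW r3
#2 head=2: xor.ALU+xor.ALU i2+i3 dual
#3 head=4: ld.MEM i4 no-port MEM/MEM
#4 head=5: ld.MEM i5 RAW r4
#5 head=6: mulh.MUL+blt.BR i6+i7 dual
#6 head=8: st.MEM+add.ALU i8+i9 dual
#7 head=10: add.ALU i10 RAW+WAW r3
#8 head=11: ld.MEM i11 tail

ISSUED = 6,7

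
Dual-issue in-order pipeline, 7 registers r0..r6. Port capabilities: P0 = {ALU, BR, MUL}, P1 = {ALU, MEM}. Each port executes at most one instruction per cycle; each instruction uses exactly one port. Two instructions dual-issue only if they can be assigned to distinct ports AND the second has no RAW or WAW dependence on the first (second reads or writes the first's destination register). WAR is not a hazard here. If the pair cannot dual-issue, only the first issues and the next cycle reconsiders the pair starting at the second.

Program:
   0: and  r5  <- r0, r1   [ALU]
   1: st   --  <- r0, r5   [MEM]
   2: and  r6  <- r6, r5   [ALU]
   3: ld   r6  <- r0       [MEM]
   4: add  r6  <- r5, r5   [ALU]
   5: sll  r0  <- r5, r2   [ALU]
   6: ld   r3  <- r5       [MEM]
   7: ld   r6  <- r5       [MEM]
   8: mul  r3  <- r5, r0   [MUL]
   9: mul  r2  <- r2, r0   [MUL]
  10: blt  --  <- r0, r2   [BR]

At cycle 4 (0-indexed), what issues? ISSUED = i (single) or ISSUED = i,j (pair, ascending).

[0] i0  and  -- RAW r5
[1] i1&i2  st and  -- dual
[2] i3  ld  -- WAW r6
[3] i4&i5  add sll  -- dual
[4] i6  ld  -- no-port MEM/MEM
[5] i7&i8  ld mul  -- dual
[6] i9  mul  -- no-port MUL/BR
[7] i10  blt  -- tail

ISSUED = 6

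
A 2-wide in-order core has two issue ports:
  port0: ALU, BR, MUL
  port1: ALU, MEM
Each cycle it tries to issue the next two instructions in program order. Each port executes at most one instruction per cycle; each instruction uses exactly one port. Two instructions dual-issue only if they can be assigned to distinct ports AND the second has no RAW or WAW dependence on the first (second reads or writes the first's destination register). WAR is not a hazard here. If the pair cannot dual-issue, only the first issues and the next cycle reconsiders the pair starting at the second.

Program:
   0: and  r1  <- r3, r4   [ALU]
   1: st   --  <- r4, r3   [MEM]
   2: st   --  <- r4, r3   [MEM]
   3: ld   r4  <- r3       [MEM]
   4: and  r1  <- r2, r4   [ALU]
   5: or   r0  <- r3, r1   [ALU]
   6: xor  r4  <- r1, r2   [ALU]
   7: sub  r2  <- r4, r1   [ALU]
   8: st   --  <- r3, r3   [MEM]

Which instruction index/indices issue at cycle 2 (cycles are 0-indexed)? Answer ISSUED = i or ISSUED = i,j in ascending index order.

ISSUED = 3

#0 head=0: and;st i0/i1 pair
#1 head=2: st i2 no-port MEM/MEM
#2 head=3: ld i3 RAW r4
#3 head=4: and i4 RAW r1
#4 head=5: or;xor i5/i6 pair
#5 head=7: sub;st i7/i8 pair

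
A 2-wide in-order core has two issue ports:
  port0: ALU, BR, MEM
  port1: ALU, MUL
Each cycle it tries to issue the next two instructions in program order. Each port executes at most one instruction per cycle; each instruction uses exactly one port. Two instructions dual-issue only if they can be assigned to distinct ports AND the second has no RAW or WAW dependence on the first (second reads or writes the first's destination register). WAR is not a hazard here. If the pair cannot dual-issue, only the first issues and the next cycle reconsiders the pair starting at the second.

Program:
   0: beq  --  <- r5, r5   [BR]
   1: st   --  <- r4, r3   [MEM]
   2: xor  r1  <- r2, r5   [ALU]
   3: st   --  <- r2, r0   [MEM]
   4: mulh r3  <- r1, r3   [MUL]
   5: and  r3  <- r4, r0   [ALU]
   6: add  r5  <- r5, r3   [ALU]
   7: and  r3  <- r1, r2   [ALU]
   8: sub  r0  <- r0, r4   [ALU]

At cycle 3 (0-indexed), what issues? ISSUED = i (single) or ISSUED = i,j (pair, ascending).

#0 head=0: beq.BR i0 no-port BR/MEM
#1 head=1: st.MEM;xor.ALU i1&i2 2-wide
#2 head=3: st.MEM;mulh.MUL i3&i4 2-wide
#3 head=5: and.ALU i5 RAW r3
#4 head=6: add.ALU;and.ALU i6&i7 2-wide
#5 head=8: sub.ALU i8 tail

ISSUED = 5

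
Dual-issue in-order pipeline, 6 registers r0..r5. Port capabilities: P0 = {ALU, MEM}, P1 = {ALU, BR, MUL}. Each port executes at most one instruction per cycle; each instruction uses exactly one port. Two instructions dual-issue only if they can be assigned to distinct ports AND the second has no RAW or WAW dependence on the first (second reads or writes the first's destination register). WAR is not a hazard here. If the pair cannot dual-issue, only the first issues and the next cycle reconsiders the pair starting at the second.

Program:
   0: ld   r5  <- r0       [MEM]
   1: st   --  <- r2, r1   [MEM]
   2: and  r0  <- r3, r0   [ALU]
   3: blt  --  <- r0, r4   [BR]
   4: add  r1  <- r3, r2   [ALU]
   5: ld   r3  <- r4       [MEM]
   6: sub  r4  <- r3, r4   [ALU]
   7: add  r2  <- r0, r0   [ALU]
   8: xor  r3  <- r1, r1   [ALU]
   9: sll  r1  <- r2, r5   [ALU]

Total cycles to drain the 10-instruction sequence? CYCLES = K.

#0 head=0: ld i0 no-port MEM/MEM
#1 head=1: st and i1+i2 2-wide
#2 head=3: blt add i3+i4 2-wide
#3 head=5: ld i5 RAW r3
#4 head=6: sub add i6+i7 2-wide
#5 head=8: xor sll i8+i9 2-wide

CYCLES = 6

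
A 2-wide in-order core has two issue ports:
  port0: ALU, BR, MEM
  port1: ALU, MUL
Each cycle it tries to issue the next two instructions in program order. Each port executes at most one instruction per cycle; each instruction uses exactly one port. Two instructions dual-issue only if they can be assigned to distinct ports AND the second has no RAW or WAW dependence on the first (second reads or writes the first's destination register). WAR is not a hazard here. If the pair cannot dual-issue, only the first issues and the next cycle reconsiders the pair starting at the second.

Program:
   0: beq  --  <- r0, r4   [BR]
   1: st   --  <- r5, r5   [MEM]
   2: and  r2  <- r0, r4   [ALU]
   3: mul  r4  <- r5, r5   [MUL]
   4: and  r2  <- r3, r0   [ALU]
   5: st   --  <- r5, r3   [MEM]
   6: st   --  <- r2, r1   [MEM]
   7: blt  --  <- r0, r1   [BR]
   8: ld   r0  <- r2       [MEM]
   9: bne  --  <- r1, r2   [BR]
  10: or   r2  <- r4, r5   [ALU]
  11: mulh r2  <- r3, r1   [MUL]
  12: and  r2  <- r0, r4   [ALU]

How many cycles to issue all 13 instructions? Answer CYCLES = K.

CYCLES = 10

t=0 i0:beq.BR ; no-port BR/MEM
t=1 i1&i2:st.MEM and.ALU ; dual
t=2 i3&i4:mul.MUL and.ALU ; dual
t=3 i5:st.MEM ; no-port MEM/MEM
t=4 i6:st.MEM ; no-port MEM/BR
t=5 i7:blt.BR ; no-port BR/MEM
t=6 i8:ld.MEM ; no-port MEM/BR
t=7 i9&i10:bne.BR or.ALU ; dual
t=8 i11:mulh.MUL ; WAW r2
t=9 i12:and.ALU ; tail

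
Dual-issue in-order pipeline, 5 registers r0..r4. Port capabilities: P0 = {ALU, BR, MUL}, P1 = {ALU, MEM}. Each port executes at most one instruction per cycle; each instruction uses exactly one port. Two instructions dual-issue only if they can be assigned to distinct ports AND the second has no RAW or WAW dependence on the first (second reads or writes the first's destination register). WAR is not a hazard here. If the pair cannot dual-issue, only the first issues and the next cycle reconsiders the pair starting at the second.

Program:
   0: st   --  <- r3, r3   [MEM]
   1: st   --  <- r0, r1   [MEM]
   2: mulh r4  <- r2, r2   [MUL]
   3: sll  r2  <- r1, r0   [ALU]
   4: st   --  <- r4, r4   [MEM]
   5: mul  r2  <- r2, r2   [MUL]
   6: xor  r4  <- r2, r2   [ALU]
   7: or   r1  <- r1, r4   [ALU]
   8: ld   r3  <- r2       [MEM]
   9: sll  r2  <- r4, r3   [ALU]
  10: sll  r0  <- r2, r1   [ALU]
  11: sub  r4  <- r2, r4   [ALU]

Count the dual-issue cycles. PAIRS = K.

#0 head=0: st i0 no-port MEM/MEM
#1 head=1: st mulh i1,i2 dual
#2 head=3: sll st i3,i4 dual
#3 head=5: mul i5 RAW r2
#4 head=6: xor i6 RAW r4
#5 head=7: or ld i7,i8 dual
#6 head=9: sll i9 RAW r2
#7 head=10: sll sub i10,i11 dual

PAIRS = 4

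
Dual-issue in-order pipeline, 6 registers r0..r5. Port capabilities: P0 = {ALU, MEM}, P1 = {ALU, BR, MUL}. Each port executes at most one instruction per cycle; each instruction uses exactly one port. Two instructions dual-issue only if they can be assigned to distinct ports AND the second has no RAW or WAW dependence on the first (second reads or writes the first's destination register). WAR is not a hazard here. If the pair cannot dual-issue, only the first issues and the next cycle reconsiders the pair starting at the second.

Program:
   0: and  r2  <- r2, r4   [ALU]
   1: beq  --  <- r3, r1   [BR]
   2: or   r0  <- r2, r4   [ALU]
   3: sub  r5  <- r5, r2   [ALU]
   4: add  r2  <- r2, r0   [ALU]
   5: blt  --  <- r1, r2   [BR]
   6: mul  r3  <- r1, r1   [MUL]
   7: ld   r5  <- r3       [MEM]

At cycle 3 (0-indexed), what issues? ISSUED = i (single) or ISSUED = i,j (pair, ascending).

[0] i0/i1  and+beq  -- pair
[1] i2/i3  or+sub  -- pair
[2] i4  add  -- RAW r2
[3] i5  blt  -- no-port BR/MUL
[4] i6  mul  -- RAW r3
[5] i7  ld  -- tail

ISSUED = 5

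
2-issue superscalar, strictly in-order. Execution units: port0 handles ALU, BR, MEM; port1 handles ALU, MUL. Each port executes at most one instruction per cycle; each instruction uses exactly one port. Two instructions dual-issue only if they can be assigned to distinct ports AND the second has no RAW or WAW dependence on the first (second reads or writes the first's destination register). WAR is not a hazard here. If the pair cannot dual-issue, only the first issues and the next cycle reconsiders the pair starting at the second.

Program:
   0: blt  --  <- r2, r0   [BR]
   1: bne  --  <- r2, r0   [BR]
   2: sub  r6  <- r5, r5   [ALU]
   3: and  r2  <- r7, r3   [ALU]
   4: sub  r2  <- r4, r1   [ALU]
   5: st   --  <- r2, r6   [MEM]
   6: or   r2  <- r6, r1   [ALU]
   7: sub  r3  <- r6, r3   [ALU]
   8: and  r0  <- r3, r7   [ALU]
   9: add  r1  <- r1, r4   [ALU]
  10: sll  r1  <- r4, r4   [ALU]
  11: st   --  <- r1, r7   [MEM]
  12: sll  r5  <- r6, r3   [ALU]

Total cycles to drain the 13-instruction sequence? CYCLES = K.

c0: i0 blt.BR  no-port BR/BR
c1: i1,i2 bne.BR+sub.ALU  dual
c2: i3 and.ALU  WAW r2
c3: i4 sub.ALU  RAW r2
c4: i5,i6 st.MEM+or.ALU  dual
c5: i7 sub.ALU  RAW r3
c6: i8,i9 and.ALU+add.ALU  dual
c7: i10 sll.ALU  RAW r1
c8: i11,i12 st.MEM+sll.ALU  dual

CYCLES = 9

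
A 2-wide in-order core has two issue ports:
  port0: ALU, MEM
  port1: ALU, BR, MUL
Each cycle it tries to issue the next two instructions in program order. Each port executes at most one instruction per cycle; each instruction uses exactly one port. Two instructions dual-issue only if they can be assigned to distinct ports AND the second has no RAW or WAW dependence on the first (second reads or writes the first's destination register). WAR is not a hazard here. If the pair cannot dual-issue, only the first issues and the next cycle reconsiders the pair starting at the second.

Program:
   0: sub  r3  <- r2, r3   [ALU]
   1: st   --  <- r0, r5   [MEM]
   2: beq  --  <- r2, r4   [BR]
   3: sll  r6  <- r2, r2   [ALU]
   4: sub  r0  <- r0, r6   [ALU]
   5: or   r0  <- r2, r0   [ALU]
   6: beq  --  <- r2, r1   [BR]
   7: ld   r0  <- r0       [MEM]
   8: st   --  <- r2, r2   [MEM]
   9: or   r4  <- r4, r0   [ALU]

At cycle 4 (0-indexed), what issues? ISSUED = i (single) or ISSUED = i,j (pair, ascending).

c0: i0+i1 sub/st  dual
c1: i2+i3 beq/sll  dual
c2: i4 sub  RAW+WAW r0
c3: i5+i6 or/beq  dual
c4: i7 ld  no-port MEM/MEM
c5: i8+i9 st/or  dual

ISSUED = 7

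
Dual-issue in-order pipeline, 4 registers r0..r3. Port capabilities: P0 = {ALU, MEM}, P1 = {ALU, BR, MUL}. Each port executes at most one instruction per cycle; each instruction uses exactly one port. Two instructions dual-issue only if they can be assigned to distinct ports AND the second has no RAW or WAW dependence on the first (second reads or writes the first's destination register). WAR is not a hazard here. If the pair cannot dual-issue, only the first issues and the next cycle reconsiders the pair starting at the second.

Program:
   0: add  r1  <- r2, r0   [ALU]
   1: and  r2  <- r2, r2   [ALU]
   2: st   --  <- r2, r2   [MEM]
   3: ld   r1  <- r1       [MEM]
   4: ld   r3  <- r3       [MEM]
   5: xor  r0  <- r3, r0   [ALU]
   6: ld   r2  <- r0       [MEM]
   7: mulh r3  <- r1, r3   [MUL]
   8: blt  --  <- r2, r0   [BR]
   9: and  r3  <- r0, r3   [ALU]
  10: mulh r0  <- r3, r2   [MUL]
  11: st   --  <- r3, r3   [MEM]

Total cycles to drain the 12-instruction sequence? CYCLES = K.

0. add.ALU+and.ALU @i0,i1  | dual
1. st.MEM @i2  | no-port MEM/MEM
2. ld.MEM @i3  | no-port MEM/MEM
3. ld.MEM @i4  | RAW r3
4. xor.ALU @i5  | RAW r0
5. ld.MEM+mulh.MUL @i6,i7  | dual
6. blt.BR+and.ALU @i8,i9  | dual
7. mulh.MUL+st.MEM @i10,i11  | dual

CYCLES = 8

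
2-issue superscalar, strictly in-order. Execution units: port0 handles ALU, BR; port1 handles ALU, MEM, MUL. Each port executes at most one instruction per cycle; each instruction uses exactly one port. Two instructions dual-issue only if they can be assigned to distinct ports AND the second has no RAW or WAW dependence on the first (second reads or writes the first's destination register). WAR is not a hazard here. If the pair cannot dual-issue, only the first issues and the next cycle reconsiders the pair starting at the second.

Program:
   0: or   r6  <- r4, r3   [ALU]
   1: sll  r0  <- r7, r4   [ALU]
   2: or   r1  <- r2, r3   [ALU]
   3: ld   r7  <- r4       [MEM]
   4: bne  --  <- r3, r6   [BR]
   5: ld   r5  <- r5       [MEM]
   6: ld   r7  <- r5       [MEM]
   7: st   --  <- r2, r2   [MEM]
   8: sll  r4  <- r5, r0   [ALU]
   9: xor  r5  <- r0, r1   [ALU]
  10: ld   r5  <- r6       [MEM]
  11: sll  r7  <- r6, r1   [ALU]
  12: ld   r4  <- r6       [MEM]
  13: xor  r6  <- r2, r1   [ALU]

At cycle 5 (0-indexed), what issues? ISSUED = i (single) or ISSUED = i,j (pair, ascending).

#0 head=0: or+sll i0/i1 dual
#1 head=2: or+ld i2/i3 dual
#2 head=4: bne+ld i4/i5 dual
#3 head=6: ld i6 no-port MEM/MEM
#4 head=7: st+sll i7/i8 dual
#5 head=9: xor i9 WAW r5
#6 head=10: ld+sll i10/i11 dual
#7 head=12: ld+xor i12/i13 dual

ISSUED = 9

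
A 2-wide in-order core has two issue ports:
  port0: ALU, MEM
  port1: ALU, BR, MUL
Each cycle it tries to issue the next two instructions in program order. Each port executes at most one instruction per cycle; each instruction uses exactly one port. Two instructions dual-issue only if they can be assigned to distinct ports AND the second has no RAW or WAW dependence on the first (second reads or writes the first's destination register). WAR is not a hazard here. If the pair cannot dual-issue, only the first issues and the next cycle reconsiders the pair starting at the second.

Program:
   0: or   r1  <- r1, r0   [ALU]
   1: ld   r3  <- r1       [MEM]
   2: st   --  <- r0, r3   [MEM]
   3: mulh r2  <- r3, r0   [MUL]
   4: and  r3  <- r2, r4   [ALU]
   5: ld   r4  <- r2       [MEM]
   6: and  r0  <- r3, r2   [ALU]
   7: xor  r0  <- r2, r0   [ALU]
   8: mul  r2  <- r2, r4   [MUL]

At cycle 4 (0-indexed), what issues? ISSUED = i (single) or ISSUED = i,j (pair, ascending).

c0: i0 or  RAW r1
c1: i1 ld  no-port MEM/MEM
c2: i2+i3 st;mulh  dual
c3: i4+i5 and;ld  dual
c4: i6 and  RAW+WAW r0
c5: i7+i8 xor;mul  dual

ISSUED = 6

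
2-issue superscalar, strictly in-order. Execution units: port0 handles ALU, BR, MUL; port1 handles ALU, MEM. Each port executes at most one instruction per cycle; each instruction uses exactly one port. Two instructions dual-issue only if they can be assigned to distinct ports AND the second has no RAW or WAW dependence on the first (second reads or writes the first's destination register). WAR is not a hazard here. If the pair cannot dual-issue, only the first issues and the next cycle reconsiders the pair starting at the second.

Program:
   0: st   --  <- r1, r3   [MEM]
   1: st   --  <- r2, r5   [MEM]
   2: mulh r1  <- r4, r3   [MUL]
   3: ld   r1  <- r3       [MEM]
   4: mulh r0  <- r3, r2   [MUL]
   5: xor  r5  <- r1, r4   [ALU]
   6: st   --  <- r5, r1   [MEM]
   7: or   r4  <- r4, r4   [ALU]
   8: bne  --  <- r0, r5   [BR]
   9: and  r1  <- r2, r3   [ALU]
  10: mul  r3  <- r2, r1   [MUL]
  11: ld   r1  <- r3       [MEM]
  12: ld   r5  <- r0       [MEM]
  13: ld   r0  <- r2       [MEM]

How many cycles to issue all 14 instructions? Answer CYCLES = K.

CYCLES = 10

#0 head=0: st i0 no-port MEM/MEM
#1 head=1: st+mulh i1/i2 dual
#2 head=3: ld+mulh i3/i4 dual
#3 head=5: xor i5 RAW r5
#4 head=6: st+or i6/i7 dual
#5 head=8: bne+and i8/i9 dual
#6 head=10: mul i10 RAW r3
#7 head=11: ld i11 no-port MEM/MEM
#8 head=12: ld i12 no-port MEM/MEM
#9 head=13: ld i13 tail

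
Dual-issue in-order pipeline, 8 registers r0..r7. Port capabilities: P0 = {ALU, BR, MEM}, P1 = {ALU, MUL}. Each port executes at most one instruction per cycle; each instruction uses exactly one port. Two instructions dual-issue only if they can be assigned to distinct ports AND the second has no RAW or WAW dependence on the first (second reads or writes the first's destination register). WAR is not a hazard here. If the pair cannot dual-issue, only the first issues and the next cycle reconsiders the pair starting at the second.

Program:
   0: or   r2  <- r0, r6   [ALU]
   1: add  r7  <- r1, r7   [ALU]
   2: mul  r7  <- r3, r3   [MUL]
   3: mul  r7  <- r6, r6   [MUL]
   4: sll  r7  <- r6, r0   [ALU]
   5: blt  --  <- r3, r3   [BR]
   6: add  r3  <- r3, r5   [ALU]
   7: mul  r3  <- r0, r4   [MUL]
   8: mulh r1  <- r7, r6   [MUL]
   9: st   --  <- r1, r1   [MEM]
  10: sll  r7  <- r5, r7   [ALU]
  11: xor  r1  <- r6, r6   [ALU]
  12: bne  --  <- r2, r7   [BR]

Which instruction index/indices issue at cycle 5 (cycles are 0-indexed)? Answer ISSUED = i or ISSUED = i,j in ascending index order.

ISSUED = 7

t=0 i0,i1:or+add ; 2-wide
t=1 i2:mul ; no-port MUL/MUL
t=2 i3:mul ; WAW r7
t=3 i4,i5:sll+blt ; 2-wide
t=4 i6:add ; WAW r3
t=5 i7:mul ; no-port MUL/MUL
t=6 i8:mulh ; RAW r1
t=7 i9,i10:st+sll ; 2-wide
t=8 i11,i12:xor+bne ; 2-wide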